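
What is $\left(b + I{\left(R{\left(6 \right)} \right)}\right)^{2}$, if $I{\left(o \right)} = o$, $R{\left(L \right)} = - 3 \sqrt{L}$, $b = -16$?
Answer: $310 + 96 \sqrt{6} \approx 545.15$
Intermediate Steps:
$\left(b + I{\left(R{\left(6 \right)} \right)}\right)^{2} = \left(-16 - 3 \sqrt{6}\right)^{2}$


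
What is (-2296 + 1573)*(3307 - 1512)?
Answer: -1297785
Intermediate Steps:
(-2296 + 1573)*(3307 - 1512) = -723*1795 = -1297785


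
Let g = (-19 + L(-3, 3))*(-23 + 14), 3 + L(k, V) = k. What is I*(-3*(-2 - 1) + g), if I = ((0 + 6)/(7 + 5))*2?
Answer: 234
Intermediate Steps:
L(k, V) = -3 + k
g = 225 (g = (-19 + (-3 - 3))*(-23 + 14) = (-19 - 6)*(-9) = -25*(-9) = 225)
I = 1 (I = (6/12)*2 = (6*(1/12))*2 = (½)*2 = 1)
I*(-3*(-2 - 1) + g) = 1*(-3*(-2 - 1) + 225) = 1*(-3*(-3) + 225) = 1*(9 + 225) = 1*234 = 234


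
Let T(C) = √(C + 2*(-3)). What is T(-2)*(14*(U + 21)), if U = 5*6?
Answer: 1428*I*√2 ≈ 2019.5*I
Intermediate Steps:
T(C) = √(-6 + C) (T(C) = √(C - 6) = √(-6 + C))
U = 30
T(-2)*(14*(U + 21)) = √(-6 - 2)*(14*(30 + 21)) = √(-8)*(14*51) = (2*I*√2)*714 = 1428*I*√2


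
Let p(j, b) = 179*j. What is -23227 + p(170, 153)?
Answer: 7203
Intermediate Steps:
-23227 + p(170, 153) = -23227 + 179*170 = -23227 + 30430 = 7203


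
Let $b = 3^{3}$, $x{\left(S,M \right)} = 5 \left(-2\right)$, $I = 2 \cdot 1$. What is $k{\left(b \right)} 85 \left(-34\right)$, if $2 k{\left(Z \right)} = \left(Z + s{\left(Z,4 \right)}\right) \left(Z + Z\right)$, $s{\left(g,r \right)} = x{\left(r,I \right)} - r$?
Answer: $-1014390$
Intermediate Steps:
$I = 2$
$x{\left(S,M \right)} = -10$
$s{\left(g,r \right)} = -10 - r$
$b = 27$
$k{\left(Z \right)} = Z \left(-14 + Z\right)$ ($k{\left(Z \right)} = \frac{\left(Z - 14\right) \left(Z + Z\right)}{2} = \frac{\left(Z - 14\right) 2 Z}{2} = \frac{\left(-14 + Z\right) 2 Z}{2} = \frac{2 Z \left(-14 + Z\right)}{2} = Z \left(-14 + Z\right)$)
$k{\left(b \right)} 85 \left(-34\right) = 27 \left(-14 + 27\right) 85 \left(-34\right) = 27 \cdot 13 \cdot 85 \left(-34\right) = 351 \cdot 85 \left(-34\right) = 29835 \left(-34\right) = -1014390$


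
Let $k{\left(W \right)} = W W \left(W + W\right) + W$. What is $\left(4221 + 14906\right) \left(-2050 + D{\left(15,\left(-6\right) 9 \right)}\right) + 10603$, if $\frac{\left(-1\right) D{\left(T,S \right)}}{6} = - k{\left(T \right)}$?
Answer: $737165183$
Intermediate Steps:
$k{\left(W \right)} = W + 2 W^{3}$ ($k{\left(W \right)} = W W 2 W + W = W 2 W^{2} + W = 2 W^{3} + W = W + 2 W^{3}$)
$D{\left(T,S \right)} = 6 T + 12 T^{3}$ ($D{\left(T,S \right)} = - 6 \left(- (T + 2 T^{3})\right) = - 6 \left(- T - 2 T^{3}\right) = 6 T + 12 T^{3}$)
$\left(4221 + 14906\right) \left(-2050 + D{\left(15,\left(-6\right) 9 \right)}\right) + 10603 = \left(4221 + 14906\right) \left(-2050 + \left(6 \cdot 15 + 12 \cdot 15^{3}\right)\right) + 10603 = 19127 \left(-2050 + \left(90 + 12 \cdot 3375\right)\right) + 10603 = 19127 \left(-2050 + \left(90 + 40500\right)\right) + 10603 = 19127 \left(-2050 + 40590\right) + 10603 = 19127 \cdot 38540 + 10603 = 737154580 + 10603 = 737165183$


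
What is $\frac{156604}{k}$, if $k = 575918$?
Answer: $\frac{11186}{41137} \approx 0.27192$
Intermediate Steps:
$\frac{156604}{k} = \frac{156604}{575918} = 156604 \cdot \frac{1}{575918} = \frac{11186}{41137}$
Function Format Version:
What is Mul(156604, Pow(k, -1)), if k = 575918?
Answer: Rational(11186, 41137) ≈ 0.27192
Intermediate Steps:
Mul(156604, Pow(k, -1)) = Mul(156604, Pow(575918, -1)) = Mul(156604, Rational(1, 575918)) = Rational(11186, 41137)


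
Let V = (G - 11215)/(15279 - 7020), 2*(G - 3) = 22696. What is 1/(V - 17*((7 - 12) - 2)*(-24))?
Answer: -8259/23587568 ≈ -0.00035014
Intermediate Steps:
G = 11351 (G = 3 + (1/2)*22696 = 3 + 11348 = 11351)
V = 136/8259 (V = (11351 - 11215)/(15279 - 7020) = 136/8259 ≈ 0.016467)
1/(V - 17*((7 - 12) - 2)*(-24)) = 1/(136/8259 - 17*((7 - 12) - 2)*(-24)) = 1/(136/8259 - 17*(-5 - 2)*(-24)) = 1/(136/8259 - 17*(-7)*(-24)) = 1/(136/8259 + 119*(-24)) = 1/(136/8259 - 2856) = 1/(-23587568/8259) = -8259/23587568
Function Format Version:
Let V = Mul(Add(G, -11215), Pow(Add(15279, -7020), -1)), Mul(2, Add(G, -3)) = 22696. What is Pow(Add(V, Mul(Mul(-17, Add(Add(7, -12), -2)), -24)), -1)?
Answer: Rational(-8259, 23587568) ≈ -0.00035014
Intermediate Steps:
G = 11351 (G = Add(3, Mul(Rational(1, 2), 22696)) = Add(3, 11348) = 11351)
V = Rational(136, 8259) (V = Mul(Add(11351, -11215), Pow(Add(15279, -7020), -1)) = Mul(136, Pow(8259, -1)) = Mul(136, Rational(1, 8259)) = Rational(136, 8259) ≈ 0.016467)
Pow(Add(V, Mul(Mul(-17, Add(Add(7, -12), -2)), -24)), -1) = Pow(Add(Rational(136, 8259), Mul(Mul(-17, Add(Add(7, -12), -2)), -24)), -1) = Pow(Add(Rational(136, 8259), Mul(Mul(-17, Add(-5, -2)), -24)), -1) = Pow(Add(Rational(136, 8259), Mul(Mul(-17, -7), -24)), -1) = Pow(Add(Rational(136, 8259), Mul(119, -24)), -1) = Pow(Add(Rational(136, 8259), -2856), -1) = Pow(Rational(-23587568, 8259), -1) = Rational(-8259, 23587568)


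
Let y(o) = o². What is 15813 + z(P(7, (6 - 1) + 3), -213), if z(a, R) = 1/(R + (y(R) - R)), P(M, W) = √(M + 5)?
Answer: 717419998/45369 ≈ 15813.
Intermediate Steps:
P(M, W) = √(5 + M)
z(a, R) = R⁻² (z(a, R) = 1/(R + (R² - R)) = 1/(R²) = R⁻²)
15813 + z(P(7, (6 - 1) + 3), -213) = 15813 + (-213)⁻² = 15813 + 1/45369 = 717419998/45369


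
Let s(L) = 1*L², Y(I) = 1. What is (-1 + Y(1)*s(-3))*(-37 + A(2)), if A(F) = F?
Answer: -280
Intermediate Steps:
s(L) = L²
(-1 + Y(1)*s(-3))*(-37 + A(2)) = (-1 + 1*(-3)²)*(-37 + 2) = (-1 + 1*9)*(-35) = (-1 + 9)*(-35) = 8*(-35) = -280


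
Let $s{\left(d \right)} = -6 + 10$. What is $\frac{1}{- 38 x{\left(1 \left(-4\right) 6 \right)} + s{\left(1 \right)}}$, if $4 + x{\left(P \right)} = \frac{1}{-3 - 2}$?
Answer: $\frac{5}{818} \approx 0.0061125$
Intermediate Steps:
$s{\left(d \right)} = 4$
$x{\left(P \right)} = - \frac{21}{5}$ ($x{\left(P \right)} = -4 + \frac{1}{-3 - 2} = -4 + \frac{1}{-5} = -4 - \frac{1}{5} = - \frac{21}{5}$)
$\frac{1}{- 38 x{\left(1 \left(-4\right) 6 \right)} + s{\left(1 \right)}} = \frac{1}{\left(-38\right) \left(- \frac{21}{5}\right) + 4} = \frac{1}{\frac{798}{5} + 4} = \frac{1}{\frac{818}{5}} = \frac{5}{818}$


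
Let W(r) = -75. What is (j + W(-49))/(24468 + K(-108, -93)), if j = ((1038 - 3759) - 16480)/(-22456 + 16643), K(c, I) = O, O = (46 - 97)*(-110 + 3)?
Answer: -416774/173954025 ≈ -0.0023959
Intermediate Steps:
O = 5457 (O = -51*(-107) = 5457)
K(c, I) = 5457
j = 19201/5813 (j = (-2721 - 16480)/(-5813) = -19201*(-1/5813) = 19201/5813 ≈ 3.3031)
(j + W(-49))/(24468 + K(-108, -93)) = (19201/5813 - 75)/(24468 + 5457) = -416774/5813/29925 = -416774/5813*1/29925 = -416774/173954025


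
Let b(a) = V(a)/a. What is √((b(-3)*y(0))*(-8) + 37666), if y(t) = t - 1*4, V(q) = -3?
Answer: √37698 ≈ 194.16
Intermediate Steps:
y(t) = -4 + t (y(t) = t - 4 = -4 + t)
b(a) = -3/a
√((b(-3)*y(0))*(-8) + 37666) = √(((-3/(-3))*(-4 + 0))*(-8) + 37666) = √((-3*(-⅓)*(-4))*(-8) + 37666) = √((1*(-4))*(-8) + 37666) = √(-4*(-8) + 37666) = √(32 + 37666) = √37698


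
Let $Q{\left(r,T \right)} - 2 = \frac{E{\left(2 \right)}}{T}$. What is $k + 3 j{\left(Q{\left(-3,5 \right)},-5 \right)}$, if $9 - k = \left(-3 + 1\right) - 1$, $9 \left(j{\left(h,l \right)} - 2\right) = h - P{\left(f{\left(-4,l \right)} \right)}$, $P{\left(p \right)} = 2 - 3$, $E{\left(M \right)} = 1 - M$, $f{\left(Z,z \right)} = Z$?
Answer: $\frac{284}{15} \approx 18.933$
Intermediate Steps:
$P{\left(p \right)} = -1$ ($P{\left(p \right)} = 2 - 3 = -1$)
$Q{\left(r,T \right)} = 2 - \frac{1}{T}$ ($Q{\left(r,T \right)} = 2 + \frac{1 - 2}{T} = 2 - \frac{1}{T}$)
$j{\left(h,l \right)} = \frac{19}{9} + \frac{h}{9}$ ($j{\left(h,l \right)} = 2 + \frac{h - -1}{9} = 2 + \frac{h + 1}{9} = 2 + \frac{1 + h}{9} = 2 + \left(\frac{1}{9} + \frac{h}{9}\right) = \frac{19}{9} + \frac{h}{9}$)
$k = 12$ ($k = 9 - \left(\left(-3 + 1\right) - 1\right) = 9 - \left(-2 - 1\right) = 9 - -3 = 9 + 3 = 12$)
$k + 3 j{\left(Q{\left(-3,5 \right)},-5 \right)} = 12 + 3 \left(\frac{19}{9} + \frac{2 - \frac{1}{5}}{9}\right) = 12 + 3 \left(\frac{19}{9} + \frac{1}{9} \cdot \frac{9}{5}\right) = 12 + 3 \left(\frac{19}{9} + \frac{1}{5}\right) = 12 + 3 \cdot \frac{104}{45} = 12 + \frac{104}{15} = \frac{284}{15}$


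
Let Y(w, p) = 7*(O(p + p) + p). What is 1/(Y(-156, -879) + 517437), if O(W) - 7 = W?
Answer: 1/499027 ≈ 2.0039e-6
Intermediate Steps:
O(W) = 7 + W
Y(w, p) = 49 + 21*p (Y(w, p) = 7*((7 + (p + p)) + p) = 7*((7 + 2*p) + p) = 7*(7 + 3*p) = 49 + 21*p)
1/(Y(-156, -879) + 517437) = 1/((49 + 21*(-879)) + 517437) = 1/((49 - 18459) + 517437) = 1/(-18410 + 517437) = 1/499027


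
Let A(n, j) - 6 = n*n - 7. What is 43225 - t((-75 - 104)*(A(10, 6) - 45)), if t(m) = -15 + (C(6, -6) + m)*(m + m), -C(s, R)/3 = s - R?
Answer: -187515824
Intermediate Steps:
A(n, j) = -1 + n² (A(n, j) = 6 + (n*n - 7) = 6 + (n² - 7) = 6 + (-7 + n²) = -1 + n²)
C(s, R) = -3*s + 3*R (C(s, R) = -3*(s - R) = -3*s + 3*R)
t(m) = -15 + 2*m*(-36 + m) (t(m) = -15 + ((-3*6 + 3*(-6)) + m)*(m + m) = -15 + ((-18 - 18) + m)*(2*m) = -15 + (-36 + m)*(2*m) = -15 + 2*m*(-36 + m))
43225 - t((-75 - 104)*(A(10, 6) - 45)) = 43225 - (-15 - 72*(-75 - 104)*((-1 + 10²) - 45) + 2*((-75 - 104)*((-1 + 10²) - 45))²) = 43225 - (-15 - (-12888)*((-1 + 100) - 45) + 2*(-179*((-1 + 100) - 45))²) = 43225 - (-15 - (-12888)*(99 - 45) + 2*(-179*(99 - 45))²) = 43225 - (-15 - (-12888)*54 + 2*(-179*54)²) = 43225 - (-15 - 72*(-9666) + 2*(-9666)²) = 43225 - (-15 + 695952 + 2*93431556) = 43225 - (-15 + 695952 + 186863112) = 43225 - 1*187559049 = 43225 - 187559049 = -187515824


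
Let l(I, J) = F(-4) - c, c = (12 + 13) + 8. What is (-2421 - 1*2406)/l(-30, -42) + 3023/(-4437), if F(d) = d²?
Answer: 1256824/4437 ≈ 283.26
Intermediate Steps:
c = 33 (c = 25 + 8 = 33)
l(I, J) = -17 (l(I, J) = (-4)² - 1*33 = 16 - 33 = -17)
(-2421 - 1*2406)/l(-30, -42) + 3023/(-4437) = (-2421 - 1*2406)/(-17) + 3023/(-4437) = (-2421 - 2406)*(-1/17) + 3023*(-1/4437) = -4827*(-1/17) - 3023/4437 = 4827/17 - 3023/4437 = 1256824/4437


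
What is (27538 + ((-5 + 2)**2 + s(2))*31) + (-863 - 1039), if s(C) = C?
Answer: 25977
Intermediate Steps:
(27538 + ((-5 + 2)**2 + s(2))*31) + (-863 - 1039) = (27538 + ((-5 + 2)**2 + 2)*31) + (-863 - 1039) = (27538 + ((-3)**2 + 2)*31) - 1902 = (27538 + (9 + 2)*31) - 1902 = (27538 + 11*31) - 1902 = (27538 + 341) - 1902 = 27879 - 1902 = 25977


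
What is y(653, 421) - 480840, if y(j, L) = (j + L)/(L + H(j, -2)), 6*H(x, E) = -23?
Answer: -1203536076/2503 ≈ -4.8084e+5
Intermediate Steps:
H(x, E) = -23/6 (H(x, E) = (1/6)*(-23) = -23/6)
y(j, L) = (L + j)/(-23/6 + L) (y(j, L) = (j + L)/(L - 23/6) = (L + j)/(-23/6 + L))
y(653, 421) - 480840 = 6*(421 + 653)/(-23 + 6*421) - 480840 = 6*1074/(-23 + 2526) - 480840 = 6*1074/2503 - 480840 = 6*(1/2503)*1074 - 480840 = 6444/2503 - 480840 = -1203536076/2503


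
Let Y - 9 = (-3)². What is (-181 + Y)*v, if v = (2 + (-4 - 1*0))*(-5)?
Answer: -1630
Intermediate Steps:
Y = 18 (Y = 9 + (-3)² = 9 + 9 = 18)
v = 10 (v = (2 + (-4 + 0))*(-5) = (2 - 4)*(-5) = -2*(-5) = 10)
(-181 + Y)*v = (-181 + 18)*10 = -163*10 = -1630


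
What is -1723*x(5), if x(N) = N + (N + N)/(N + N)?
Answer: -10338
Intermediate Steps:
x(N) = 1 + N (x(N) = N + (2*N)/((2*N)) = N + (2*N)*(1/(2*N)) = N + 1 = 1 + N)
-1723*x(5) = -1723*(1 + 5) = -1723*6 = -10338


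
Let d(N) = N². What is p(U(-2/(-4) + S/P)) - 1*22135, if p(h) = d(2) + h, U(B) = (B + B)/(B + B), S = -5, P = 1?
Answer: -22130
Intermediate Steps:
U(B) = 1 (U(B) = (2*B)/((2*B)) = (2*B)*(1/(2*B)) = 1)
p(h) = 4 + h (p(h) = 2² + h = 4 + h)
p(U(-2/(-4) + S/P)) - 1*22135 = (4 + 1) - 1*22135 = 5 - 22135 = -22130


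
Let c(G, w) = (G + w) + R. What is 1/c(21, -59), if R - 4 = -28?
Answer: -1/62 ≈ -0.016129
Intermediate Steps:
R = -24 (R = 4 - 28 = -24)
c(G, w) = -24 + G + w (c(G, w) = (G + w) - 24 = -24 + G + w)
1/c(21, -59) = 1/(-24 + 21 - 59) = 1/(-62) = -1/62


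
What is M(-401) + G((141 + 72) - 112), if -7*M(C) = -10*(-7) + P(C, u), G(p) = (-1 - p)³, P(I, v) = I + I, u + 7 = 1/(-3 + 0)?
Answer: -7427724/7 ≈ -1.0611e+6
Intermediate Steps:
u = -22/3 (u = -7 + 1/(-3 + 0) = -7 + 1/(-3) = -7 - ⅓ = -22/3 ≈ -7.3333)
P(I, v) = 2*I
M(C) = -10 - 2*C/7 (M(C) = -(-10*(-7) + 2*C)/7 = -(70 + 2*C)/7 = -10 - 2*C/7)
M(-401) + G((141 + 72) - 112) = (-10 - 2/7*(-401)) - (1 + ((141 + 72) - 112))³ = (-10 + 802/7) - (1 + (213 - 112))³ = 732/7 - (1 + 101)³ = 732/7 - 1*102³ = 732/7 - 1*1061208 = 732/7 - 1061208 = -7427724/7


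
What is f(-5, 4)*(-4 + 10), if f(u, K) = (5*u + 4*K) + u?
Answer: -84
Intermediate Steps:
f(u, K) = 4*K + 6*u (f(u, K) = (4*K + 5*u) + u = 4*K + 6*u)
f(-5, 4)*(-4 + 10) = (4*4 + 6*(-5))*(-4 + 10) = (16 - 30)*6 = -14*6 = -84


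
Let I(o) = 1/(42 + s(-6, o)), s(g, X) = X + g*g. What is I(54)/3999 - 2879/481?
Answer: -1519731491/253904508 ≈ -5.9854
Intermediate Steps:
s(g, X) = X + g²
I(o) = 1/(78 + o) (I(o) = 1/(42 + (o + (-6)²)) = 1/(42 + (o + 36)) = 1/(42 + (36 + o)) = 1/(78 + o))
I(54)/3999 - 2879/481 = 1/((78 + 54)*3999) - 2879/481 = (1/3999)/132 - 2879*1/481 = (1/132)*(1/3999) - 2879/481 = 1/527868 - 2879/481 = -1519731491/253904508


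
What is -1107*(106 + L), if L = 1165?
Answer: -1406997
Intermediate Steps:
-1107*(106 + L) = -1107*(106 + 1165) = -1107*1271 = -1406997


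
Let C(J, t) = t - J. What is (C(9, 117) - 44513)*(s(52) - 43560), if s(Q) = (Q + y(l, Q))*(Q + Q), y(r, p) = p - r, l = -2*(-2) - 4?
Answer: 1453997320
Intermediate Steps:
l = 0 (l = 4 - 4 = 0)
s(Q) = 4*Q**2 (s(Q) = (Q + (Q - 1*0))*(Q + Q) = (Q + (Q + 0))*(2*Q) = (Q + Q)*(2*Q) = (2*Q)*(2*Q) = 4*Q**2)
(C(9, 117) - 44513)*(s(52) - 43560) = ((117 - 1*9) - 44513)*(4*52**2 - 43560) = ((117 - 9) - 44513)*(4*2704 - 43560) = (108 - 44513)*(10816 - 43560) = -44405*(-32744) = 1453997320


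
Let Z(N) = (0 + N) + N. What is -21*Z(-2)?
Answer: 84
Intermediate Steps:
Z(N) = 2*N (Z(N) = N + N = 2*N)
-21*Z(-2) = -42*(-2) = -21*(-4) = 84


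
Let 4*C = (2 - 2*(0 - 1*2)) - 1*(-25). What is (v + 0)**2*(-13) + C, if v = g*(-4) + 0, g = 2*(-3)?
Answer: -29921/4 ≈ -7480.3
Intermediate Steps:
g = -6
v = 24 (v = -6*(-4) + 0 = 24 + 0 = 24)
C = 31/4 (C = ((2 - 2*(0 - 1*2)) - 1*(-25))/4 = ((2 - 2*(0 - 2)) + 25)/4 = ((2 - 2*(-2)) + 25)/4 = ((2 + 4) + 25)/4 = (6 + 25)/4 = (1/4)*31 = 31/4 ≈ 7.7500)
(v + 0)**2*(-13) + C = (24 + 0)**2*(-13) + 31/4 = 24**2*(-13) + 31/4 = 576*(-13) + 31/4 = -7488 + 31/4 = -29921/4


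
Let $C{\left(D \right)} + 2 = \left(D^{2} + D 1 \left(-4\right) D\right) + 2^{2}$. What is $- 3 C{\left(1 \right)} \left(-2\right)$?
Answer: $-6$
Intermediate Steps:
$C{\left(D \right)} = 2 - 3 D^{2}$ ($C{\left(D \right)} = -2 + \left(\left(D^{2} + D 1 \left(-4\right) D\right) + 2^{2}\right) = -2 + \left(\left(D^{2} + D \left(-4\right) D\right) + 4\right) = -2 + \left(\left(D^{2} + - 4 D D\right) + 4\right) = -2 + \left(\left(D^{2} - 4 D^{2}\right) + 4\right) = -2 - \left(-4 + 3 D^{2}\right) = 2 - 3 D^{2}$)
$- 3 C{\left(1 \right)} \left(-2\right) = - 3 \left(2 - 3 \cdot 1^{2}\right) \left(-2\right) = - 3 \left(2 - 3\right) \left(-2\right) = \left(-3\right) \left(-1\right) \left(-2\right) = 3 \left(-2\right) = -6$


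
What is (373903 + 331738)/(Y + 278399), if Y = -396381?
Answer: -705641/117982 ≈ -5.9809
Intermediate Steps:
(373903 + 331738)/(Y + 278399) = (373903 + 331738)/(-396381 + 278399) = 705641/(-117982) = 705641*(-1/117982) = -705641/117982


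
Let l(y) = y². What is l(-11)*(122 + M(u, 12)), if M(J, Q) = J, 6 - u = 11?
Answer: 14157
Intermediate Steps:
u = -5 (u = 6 - 1*11 = 6 - 11 = -5)
l(-11)*(122 + M(u, 12)) = (-11)²*(122 - 5) = 121*117 = 14157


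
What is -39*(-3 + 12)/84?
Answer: -117/28 ≈ -4.1786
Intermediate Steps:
-39*(-3 + 12)/84 = -39*9*(1/84) = -351*1/84 = -117/28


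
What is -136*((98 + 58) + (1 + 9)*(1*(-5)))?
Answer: -14416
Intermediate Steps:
-136*((98 + 58) + (1 + 9)*(1*(-5))) = -136*(156 + 10*(-5)) = -136*(156 - 50) = -136*106 = -14416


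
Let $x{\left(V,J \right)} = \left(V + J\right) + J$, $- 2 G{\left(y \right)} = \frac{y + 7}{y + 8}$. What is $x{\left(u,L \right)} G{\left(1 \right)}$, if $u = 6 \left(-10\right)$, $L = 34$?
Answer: $- \frac{32}{9} \approx -3.5556$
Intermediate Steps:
$G{\left(y \right)} = - \frac{7 + y}{2 \left(8 + y\right)}$ ($G{\left(y \right)} = - \frac{\left(y + 7\right) \frac{1}{y + 8}}{2} = - \frac{\left(7 + y\right) \frac{1}{8 + y}}{2} = - \frac{\frac{1}{8 + y} \left(7 + y\right)}{2} = - \frac{7 + y}{2 \left(8 + y\right)}$)
$u = -60$
$x{\left(V,J \right)} = V + 2 J$ ($x{\left(V,J \right)} = \left(J + V\right) + J = V + 2 J$)
$x{\left(u,L \right)} G{\left(1 \right)} = \left(-60 + 2 \cdot 34\right) \frac{-7 - 1}{2 \left(8 + 1\right)} = \left(-60 + 68\right) \frac{-7 - 1}{2 \cdot 9} = 8 \cdot \frac{1}{2} \cdot \frac{1}{9} \left(-8\right) = 8 \left(- \frac{4}{9}\right) = - \frac{32}{9}$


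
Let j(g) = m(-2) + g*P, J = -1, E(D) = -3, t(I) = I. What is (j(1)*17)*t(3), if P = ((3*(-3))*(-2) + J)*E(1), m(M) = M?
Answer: -2703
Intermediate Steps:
P = -51 (P = ((3*(-3))*(-2) - 1)*(-3) = (-9*(-2) - 1)*(-3) = (18 - 1)*(-3) = 17*(-3) = -51)
j(g) = -2 - 51*g (j(g) = -2 + g*(-51) = -2 - 51*g)
(j(1)*17)*t(3) = ((-2 - 51*1)*17)*3 = ((-2 - 51)*17)*3 = -53*17*3 = -901*3 = -2703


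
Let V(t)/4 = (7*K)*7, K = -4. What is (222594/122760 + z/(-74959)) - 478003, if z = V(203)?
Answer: -733091828958839/1533661140 ≈ -4.7800e+5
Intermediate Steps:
V(t) = -784 (V(t) = 4*((7*(-4))*7) = 4*(-28*7) = 4*(-196) = -784)
z = -784
(222594/122760 + z/(-74959)) - 478003 = (222594/122760 - 784/(-74959)) - 478003 = (222594*(1/122760) - 784*(-1/74959)) - 478003 = (37099/20460 + 784/74959) - 478003 = 2796944581/1533661140 - 478003 = -733091828958839/1533661140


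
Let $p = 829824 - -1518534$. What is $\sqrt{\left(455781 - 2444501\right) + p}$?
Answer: $\sqrt{359638} \approx 599.7$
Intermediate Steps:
$p = 2348358$ ($p = 829824 + 1518534 = 2348358$)
$\sqrt{\left(455781 - 2444501\right) + p} = \sqrt{\left(455781 - 2444501\right) + 2348358} = \sqrt{-1988720 + 2348358} = \sqrt{359638}$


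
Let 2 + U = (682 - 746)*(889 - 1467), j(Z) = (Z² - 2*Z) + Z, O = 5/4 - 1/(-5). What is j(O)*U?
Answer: 965439/40 ≈ 24136.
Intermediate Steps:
O = 29/20 (O = 5*(¼) - 1*(-⅕) = 5/4 + ⅕ = 29/20 ≈ 1.4500)
j(Z) = Z² - Z
U = 36990 (U = -2 + (682 - 746)*(889 - 1467) = -2 - 64*(-578) = -2 + 36992 = 36990)
j(O)*U = (29*(-1 + 29/20)/20)*36990 = ((29/20)*(9/20))*36990 = (261/400)*36990 = 965439/40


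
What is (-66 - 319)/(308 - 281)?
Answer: -385/27 ≈ -14.259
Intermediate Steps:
(-66 - 319)/(308 - 281) = -385/27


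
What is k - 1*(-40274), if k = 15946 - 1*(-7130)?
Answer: 63350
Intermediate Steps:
k = 23076 (k = 15946 + 7130 = 23076)
k - 1*(-40274) = 23076 - 1*(-40274) = 23076 + 40274 = 63350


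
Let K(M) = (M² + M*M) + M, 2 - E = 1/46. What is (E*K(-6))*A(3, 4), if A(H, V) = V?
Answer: 12012/23 ≈ 522.26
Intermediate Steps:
E = 91/46 (E = 2 - 1/46 = 91/46 ≈ 1.9783)
K(M) = M + 2*M² (K(M) = (M² + M²) + M = 2*M² + M = M + 2*M²)
(E*K(-6))*A(3, 4) = (91*(-6*(1 + 2*(-6)))/46)*4 = (91*(-6*(1 - 12))/46)*4 = (91*(-6*(-11))/46)*4 = ((91/46)*66)*4 = (3003/23)*4 = 12012/23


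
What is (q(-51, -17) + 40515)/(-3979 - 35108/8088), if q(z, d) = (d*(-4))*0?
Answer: -16384266/1610863 ≈ -10.171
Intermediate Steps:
q(z, d) = 0 (q(z, d) = -4*d*0 = 0)
(q(-51, -17) + 40515)/(-3979 - 35108/8088) = (0 + 40515)/(-3979 - 35108/8088) = 40515/(-3979 - 35108*1/8088) = 40515/(-3979 - 8777/2022) = 40515/(-8054315/2022) = 40515*(-2022/8054315) = -16384266/1610863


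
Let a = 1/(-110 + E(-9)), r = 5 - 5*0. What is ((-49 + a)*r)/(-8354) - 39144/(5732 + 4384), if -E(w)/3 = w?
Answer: -1122332732/292260513 ≈ -3.8402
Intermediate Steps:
E(w) = -3*w
r = 5 (r = 5 + 0 = 5)
a = -1/83 (a = 1/(-110 - 3*(-9)) = 1/(-110 + 27) = 1/(-83) = -1/83 ≈ -0.012048)
((-49 + a)*r)/(-8354) - 39144/(5732 + 4384) = ((-49 - 1/83)*5)/(-8354) - 39144/(5732 + 4384) = -4068/83*5*(-1/8354) - 39144/10116 = -20340/83*(-1/8354) - 39144*1/10116 = 10170/346691 - 3262/843 = -1122332732/292260513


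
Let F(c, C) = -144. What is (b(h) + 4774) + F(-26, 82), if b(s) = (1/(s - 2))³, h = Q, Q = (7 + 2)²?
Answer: 2282770571/493039 ≈ 4630.0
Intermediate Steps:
Q = 81 (Q = 9² = 81)
h = 81
b(s) = (-2 + s)⁻³ (b(s) = (1/(-2 + s))³ = (-2 + s)⁻³)
(b(h) + 4774) + F(-26, 82) = ((-2 + 81)⁻³ + 4774) - 144 = (79⁻³ + 4774) - 144 = (1/493039 + 4774) - 144 = 2353768187/493039 - 144 = 2282770571/493039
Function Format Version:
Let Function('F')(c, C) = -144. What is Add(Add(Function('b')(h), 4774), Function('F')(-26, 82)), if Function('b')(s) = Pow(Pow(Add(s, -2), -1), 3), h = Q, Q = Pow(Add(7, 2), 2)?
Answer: Rational(2282770571, 493039) ≈ 4630.0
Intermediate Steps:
Q = 81 (Q = Pow(9, 2) = 81)
h = 81
Function('b')(s) = Pow(Add(-2, s), -3) (Function('b')(s) = Pow(Pow(Add(-2, s), -1), 3) = Pow(Add(-2, s), -3))
Add(Add(Function('b')(h), 4774), Function('F')(-26, 82)) = Add(Add(Pow(Add(-2, 81), -3), 4774), -144) = Add(Add(Pow(79, -3), 4774), -144) = Add(Add(Rational(1, 493039), 4774), -144) = Add(Rational(2353768187, 493039), -144) = Rational(2282770571, 493039)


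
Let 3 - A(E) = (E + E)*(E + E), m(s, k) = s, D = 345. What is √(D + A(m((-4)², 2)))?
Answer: 26*I ≈ 26.0*I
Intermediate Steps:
A(E) = 3 - 4*E² (A(E) = 3 - (E + E)*(E + E) = 3 - 2*E*2*E = 3 - 4*E²)
√(D + A(m((-4)², 2))) = √(345 + (3 - 4*((-4)²)²)) = √(345 + (3 - 4*16²)) = √(345 + (3 - 4*256)) = √(345 + (3 - 1024)) = √(345 - 1021) = √(-676) = 26*I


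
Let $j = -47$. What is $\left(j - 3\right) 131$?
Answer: $-6550$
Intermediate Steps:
$\left(j - 3\right) 131 = \left(-47 - 3\right) 131 = \left(-50\right) 131 = -6550$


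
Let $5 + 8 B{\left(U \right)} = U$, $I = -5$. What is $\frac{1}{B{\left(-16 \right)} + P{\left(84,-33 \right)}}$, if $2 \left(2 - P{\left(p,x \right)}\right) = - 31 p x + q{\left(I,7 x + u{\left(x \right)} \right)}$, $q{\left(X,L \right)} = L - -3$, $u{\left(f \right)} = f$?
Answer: $- \frac{8}{342689} \approx -2.3345 \cdot 10^{-5}$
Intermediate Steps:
$q{\left(X,L \right)} = 3 + L$ ($q{\left(X,L \right)} = L + 3 = 3 + L$)
$P{\left(p,x \right)} = \frac{1}{2} - 4 x + \frac{31 p x}{2}$ ($P{\left(p,x \right)} = 2 - \frac{- 31 p x + \left(3 + \left(7 x + x\right)\right)}{2} = 2 - \frac{- 31 p x + \left(3 + 8 x\right)}{2} = 2 - \frac{3 + 8 x - 31 p x}{2} = 2 - \left(\frac{3}{2} + 4 x - \frac{31 p x}{2}\right) = \frac{1}{2} - 4 x + \frac{31 p x}{2}$)
$B{\left(U \right)} = - \frac{5}{8} + \frac{U}{8}$
$\frac{1}{B{\left(-16 \right)} + P{\left(84,-33 \right)}} = \frac{1}{\left(- \frac{5}{8} + \frac{1}{8} \left(-16\right)\right) + \left(\frac{1}{2} - -132 + \frac{31}{2} \cdot 84 \left(-33\right)\right)} = \frac{1}{\left(- \frac{5}{8} - 2\right) + \left(\frac{1}{2} + 132 - 42966\right)} = \frac{1}{- \frac{21}{8} - \frac{85667}{2}} = \frac{1}{- \frac{342689}{8}} = - \frac{8}{342689}$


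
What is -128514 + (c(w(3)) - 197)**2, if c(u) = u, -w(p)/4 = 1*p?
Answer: -84833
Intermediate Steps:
w(p) = -4*p
-128514 + (c(w(3)) - 197)**2 = -128514 + (-4*3 - 197)**2 = -128514 + (-12 - 197)**2 = -128514 + (-209)**2 = -128514 + 43681 = -84833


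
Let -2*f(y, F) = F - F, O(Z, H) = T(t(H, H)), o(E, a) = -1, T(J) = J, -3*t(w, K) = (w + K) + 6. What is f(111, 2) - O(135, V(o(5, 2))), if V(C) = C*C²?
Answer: 4/3 ≈ 1.3333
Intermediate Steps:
t(w, K) = -2 - K/3 - w/3 (t(w, K) = -((w + K) + 6)/3 = -((K + w) + 6)/3 = -(6 + K + w)/3 = -2 - K/3 - w/3)
V(C) = C³
O(Z, H) = -2 - 2*H/3 (O(Z, H) = -2 - H/3 - H/3 = -2 - 2*H/3)
f(y, F) = 0 (f(y, F) = -(F - F)/2 = -½*0 = 0)
f(111, 2) - O(135, V(o(5, 2))) = 0 - (-2 - ⅔*(-1)³) = 0 - (-2 - ⅔*(-1)) = 0 - (-2 + ⅔) = 0 - 1*(-4/3) = 0 + 4/3 = 4/3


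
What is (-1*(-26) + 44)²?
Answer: 4900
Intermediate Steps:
(-1*(-26) + 44)² = (26 + 44)² = 70² = 4900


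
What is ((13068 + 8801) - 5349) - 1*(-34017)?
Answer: 50537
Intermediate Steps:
((13068 + 8801) - 5349) - 1*(-34017) = (21869 - 5349) + 34017 = 16520 + 34017 = 50537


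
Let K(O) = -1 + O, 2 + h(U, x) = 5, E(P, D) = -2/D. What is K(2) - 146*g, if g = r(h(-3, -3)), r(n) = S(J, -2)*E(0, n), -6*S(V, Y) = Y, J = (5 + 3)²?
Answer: 301/9 ≈ 33.444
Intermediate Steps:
J = 64 (J = 8² = 64)
S(V, Y) = -Y/6
h(U, x) = 3 (h(U, x) = -2 + 5 = 3)
r(n) = -2/(3*n) (r(n) = (-⅙*(-2))*(-2/n) = (-2/n)/3 = -2/(3*n))
g = -2/9 (g = -⅔/3 = -⅔*⅓ = -2/9 ≈ -0.22222)
K(2) - 146*g = (-1 + 2) - 146*(-2/9) = 1 + 292/9 = 301/9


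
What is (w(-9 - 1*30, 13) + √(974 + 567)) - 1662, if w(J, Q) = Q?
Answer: -1649 + √1541 ≈ -1609.7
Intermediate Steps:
(w(-9 - 1*30, 13) + √(974 + 567)) - 1662 = (13 + √(974 + 567)) - 1662 = (13 + √1541) - 1662 = -1649 + √1541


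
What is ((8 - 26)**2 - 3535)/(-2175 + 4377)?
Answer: -3211/2202 ≈ -1.4582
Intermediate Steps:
((8 - 26)**2 - 3535)/(-2175 + 4377) = ((-18)**2 - 3535)/2202 = (324 - 3535)*(1/2202) = -3211*1/2202 = -3211/2202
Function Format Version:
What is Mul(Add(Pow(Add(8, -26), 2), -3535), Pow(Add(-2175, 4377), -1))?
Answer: Rational(-3211, 2202) ≈ -1.4582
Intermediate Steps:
Mul(Add(Pow(Add(8, -26), 2), -3535), Pow(Add(-2175, 4377), -1)) = Mul(Add(Pow(-18, 2), -3535), Pow(2202, -1)) = Mul(Add(324, -3535), Rational(1, 2202)) = Mul(-3211, Rational(1, 2202)) = Rational(-3211, 2202)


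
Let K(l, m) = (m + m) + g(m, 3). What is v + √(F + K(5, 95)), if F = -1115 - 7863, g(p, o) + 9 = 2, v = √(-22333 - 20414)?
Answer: I*(√8795 + √42747) ≈ 300.54*I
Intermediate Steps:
v = I*√42747 (v = √(-42747) = I*√42747 ≈ 206.75*I)
g(p, o) = -7 (g(p, o) = -9 + 2 = -7)
K(l, m) = -7 + 2*m (K(l, m) = (m + m) - 7 = 2*m - 7 = -7 + 2*m)
F = -8978
v + √(F + K(5, 95)) = I*√42747 + √(-8978 + (-7 + 2*95)) = I*√42747 + √(-8978 + (-7 + 190)) = I*√42747 + √(-8978 + 183) = I*√42747 + √(-8795) = I*√42747 + I*√8795 = I*√8795 + I*√42747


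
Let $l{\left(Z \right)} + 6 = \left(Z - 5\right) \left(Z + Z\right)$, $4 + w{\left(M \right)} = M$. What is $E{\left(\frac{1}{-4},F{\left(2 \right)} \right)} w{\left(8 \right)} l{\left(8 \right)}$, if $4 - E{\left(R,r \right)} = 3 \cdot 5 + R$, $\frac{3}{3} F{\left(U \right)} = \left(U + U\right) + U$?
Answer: $-1806$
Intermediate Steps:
$F{\left(U \right)} = 3 U$ ($F{\left(U \right)} = \left(U + U\right) + U = 2 U + U = 3 U$)
$w{\left(M \right)} = -4 + M$
$E{\left(R,r \right)} = -11 - R$ ($E{\left(R,r \right)} = 4 - \left(3 \cdot 5 + R\right) = 4 - \left(15 + R\right) = -11 - R$)
$l{\left(Z \right)} = -6 + 2 Z \left(-5 + Z\right)$ ($l{\left(Z \right)} = -6 + \left(Z - 5\right) \left(Z + Z\right) = -6 + \left(-5 + Z\right) 2 Z = -6 + 2 Z \left(-5 + Z\right)$)
$E{\left(\frac{1}{-4},F{\left(2 \right)} \right)} w{\left(8 \right)} l{\left(8 \right)} = \left(-11 - \frac{1}{-4}\right) \left(-4 + 8\right) \left(-6 - 80 + 2 \cdot 8^{2}\right) = \left(-11 - - \frac{1}{4}\right) 4 \left(-6 - 80 + 2 \cdot 64\right) = \left(-11 + \frac{1}{4}\right) 4 \left(-6 - 80 + 128\right) = \left(- \frac{43}{4}\right) 4 \cdot 42 = \left(-43\right) 42 = -1806$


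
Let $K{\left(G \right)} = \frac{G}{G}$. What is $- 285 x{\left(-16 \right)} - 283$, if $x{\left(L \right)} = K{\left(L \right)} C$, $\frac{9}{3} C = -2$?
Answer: $-93$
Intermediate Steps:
$C = - \frac{2}{3}$ ($C = \frac{1}{3} \left(-2\right) = - \frac{2}{3} \approx -0.66667$)
$K{\left(G \right)} = 1$
$x{\left(L \right)} = - \frac{2}{3}$ ($x{\left(L \right)} = 1 \left(- \frac{2}{3}\right) = - \frac{2}{3}$)
$- 285 x{\left(-16 \right)} - 283 = \left(-285\right) \left(- \frac{2}{3}\right) - 283 = 190 - 283 = -93$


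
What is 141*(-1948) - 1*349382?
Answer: -624050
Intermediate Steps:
141*(-1948) - 1*349382 = -274668 - 349382 = -624050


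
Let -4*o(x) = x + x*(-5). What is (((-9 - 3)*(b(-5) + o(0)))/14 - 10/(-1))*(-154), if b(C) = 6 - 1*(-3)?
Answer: -352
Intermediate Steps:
b(C) = 9 (b(C) = 6 + 3 = 9)
o(x) = x (o(x) = -(x + x*(-5))/4 = -(x - 5*x)/4 = -(-1)*x = x)
(((-9 - 3)*(b(-5) + o(0)))/14 - 10/(-1))*(-154) = (((-9 - 3)*(9 + 0))/14 - 10/(-1))*(-154) = (-12*9*(1/14) - 10*(-1))*(-154) = (-108*1/14 + 10)*(-154) = (-54/7 + 10)*(-154) = (16/7)*(-154) = -352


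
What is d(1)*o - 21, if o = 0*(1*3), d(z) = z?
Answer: -21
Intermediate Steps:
o = 0 (o = 0*3 = 0)
d(1)*o - 21 = 1*0 - 21 = 0 - 21 = -21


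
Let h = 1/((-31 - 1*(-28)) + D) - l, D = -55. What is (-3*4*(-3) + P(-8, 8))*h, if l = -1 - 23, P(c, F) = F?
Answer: 30602/29 ≈ 1055.2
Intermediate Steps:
l = -24
h = 1391/58 (h = 1/((-31 - 1*(-28)) - 55) - 1*(-24) = 1/((-31 + 28) - 55) + 24 = 1/(-3 - 55) + 24 = 1/(-58) + 24 = -1/58 + 24 = 1391/58 ≈ 23.983)
(-3*4*(-3) + P(-8, 8))*h = (-3*4*(-3) + 8)*(1391/58) = (-12*(-3) + 8)*(1391/58) = (36 + 8)*(1391/58) = 44*(1391/58) = 30602/29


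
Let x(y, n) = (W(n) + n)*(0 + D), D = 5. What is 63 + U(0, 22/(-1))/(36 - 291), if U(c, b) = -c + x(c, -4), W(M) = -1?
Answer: 3218/51 ≈ 63.098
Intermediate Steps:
x(y, n) = -5 + 5*n (x(y, n) = (-1 + n)*(0 + 5) = (-1 + n)*5 = -5 + 5*n)
U(c, b) = -25 - c (U(c, b) = -c + (-5 + 5*(-4)) = -c + (-5 - 20) = -c - 25 = -25 - c)
63 + U(0, 22/(-1))/(36 - 291) = 63 + (-25 - 1*0)/(36 - 291) = 63 + (-25 + 0)/(-255) = 63 - 1/255*(-25) = 63 + 5/51 = 3218/51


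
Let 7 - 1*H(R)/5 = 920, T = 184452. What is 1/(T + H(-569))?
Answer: 1/179887 ≈ 5.5590e-6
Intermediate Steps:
H(R) = -4565 (H(R) = 35 - 5*920 = 35 - 4600 = -4565)
1/(T + H(-569)) = 1/(184452 - 4565) = 1/179887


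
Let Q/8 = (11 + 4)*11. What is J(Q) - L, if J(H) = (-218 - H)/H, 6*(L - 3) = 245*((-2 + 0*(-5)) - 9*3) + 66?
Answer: 771541/660 ≈ 1169.0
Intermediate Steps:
Q = 1320 (Q = 8*((11 + 4)*11) = 8*(15*11) = 8*165 = 1320)
L = -7021/6 (L = 3 + (245*((-2 + 0*(-5)) - 9*3) + 66)/6 = 3 + (245*((-2 + 0) - 27) + 66)/6 = 3 + (245*(-2 - 27) + 66)/6 = 3 + (245*(-29) + 66)/6 = 3 + (-7105 + 66)/6 = 3 + (1/6)*(-7039) = 3 - 7039/6 = -7021/6 ≈ -1170.2)
J(H) = (-218 - H)/H
J(Q) - L = (-218 - 1*1320)/1320 - 1*(-7021/6) = (-218 - 1320)/1320 + 7021/6 = (1/1320)*(-1538) + 7021/6 = -769/660 + 7021/6 = 771541/660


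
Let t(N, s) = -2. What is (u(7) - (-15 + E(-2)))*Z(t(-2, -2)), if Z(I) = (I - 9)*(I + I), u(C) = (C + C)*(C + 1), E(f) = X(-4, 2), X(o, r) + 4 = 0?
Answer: 5764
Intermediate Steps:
X(o, r) = -4 (X(o, r) = -4 + 0 = -4)
E(f) = -4
u(C) = 2*C*(1 + C) (u(C) = (2*C)*(1 + C) = 2*C*(1 + C))
Z(I) = 2*I*(-9 + I) (Z(I) = (-9 + I)*(2*I) = 2*I*(-9 + I))
(u(7) - (-15 + E(-2)))*Z(t(-2, -2)) = (2*7*(1 + 7) - (-15 - 4))*(2*(-2)*(-9 - 2)) = (2*7*8 - 1*(-19))*(2*(-2)*(-11)) = (112 + 19)*44 = 131*44 = 5764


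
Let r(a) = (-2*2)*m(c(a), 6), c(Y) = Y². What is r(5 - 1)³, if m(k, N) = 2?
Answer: -512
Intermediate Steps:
r(a) = -8 (r(a) = -2*2*2 = -4*2 = -8)
r(5 - 1)³ = (-8)³ = -512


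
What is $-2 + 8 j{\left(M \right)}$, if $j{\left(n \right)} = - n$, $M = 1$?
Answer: $-10$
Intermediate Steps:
$-2 + 8 j{\left(M \right)} = -2 + 8 \left(\left(-1\right) 1\right) = -2 + 8 \left(-1\right) = -2 - 8 = -10$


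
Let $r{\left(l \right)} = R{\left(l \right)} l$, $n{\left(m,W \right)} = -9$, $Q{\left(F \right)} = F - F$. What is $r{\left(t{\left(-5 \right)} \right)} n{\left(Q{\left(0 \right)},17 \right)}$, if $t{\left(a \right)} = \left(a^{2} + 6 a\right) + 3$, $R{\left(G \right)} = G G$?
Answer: $72$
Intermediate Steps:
$R{\left(G \right)} = G^{2}$
$Q{\left(F \right)} = 0$
$t{\left(a \right)} = 3 + a^{2} + 6 a$
$r{\left(l \right)} = l^{3}$ ($r{\left(l \right)} = l^{2} l = l^{3}$)
$r{\left(t{\left(-5 \right)} \right)} n{\left(Q{\left(0 \right)},17 \right)} = \left(3 + \left(-5\right)^{2} + 6 \left(-5\right)\right)^{3} \left(-9\right) = \left(3 + 25 - 30\right)^{3} \left(-9\right) = \left(-2\right)^{3} \left(-9\right) = \left(-8\right) \left(-9\right) = 72$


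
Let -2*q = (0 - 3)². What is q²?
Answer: 81/4 ≈ 20.250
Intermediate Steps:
q = -9/2 (q = -(0 - 3)²/2 = -½*(-3)² = -½*9 = -9/2 ≈ -4.5000)
q² = (-9/2)² = 81/4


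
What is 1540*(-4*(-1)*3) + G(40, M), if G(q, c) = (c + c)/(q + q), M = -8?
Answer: 92399/5 ≈ 18480.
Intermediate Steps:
G(q, c) = c/q (G(q, c) = (2*c)/((2*q)) = (2*c)*(1/(2*q)) = c/q)
1540*(-4*(-1)*3) + G(40, M) = 1540*(-4*(-1)*3) - 8/40 = 1540*(4*3) - 8*1/40 = 1540*12 - ⅕ = 18480 - ⅕ = 92399/5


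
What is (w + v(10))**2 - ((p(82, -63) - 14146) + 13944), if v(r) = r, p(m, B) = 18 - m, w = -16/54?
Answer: 262558/729 ≈ 360.16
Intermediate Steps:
w = -8/27 (w = -16*1/54 = -8/27 ≈ -0.29630)
(w + v(10))**2 - ((p(82, -63) - 14146) + 13944) = (-8/27 + 10)**2 - (((18 - 1*82) - 14146) + 13944) = (262/27)**2 - (((18 - 82) - 14146) + 13944) = 68644/729 - ((-64 - 14146) + 13944) = 68644/729 - (-14210 + 13944) = 68644/729 - 1*(-266) = 68644/729 + 266 = 262558/729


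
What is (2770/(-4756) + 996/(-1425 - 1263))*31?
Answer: -7868017/266336 ≈ -29.542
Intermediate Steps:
(2770/(-4756) + 996/(-1425 - 1263))*31 = (2770*(-1/4756) + 996/(-2688))*31 = (-1385/2378 + 996*(-1/2688))*31 = (-1385/2378 - 83/224)*31 = -253807/266336*31 = -7868017/266336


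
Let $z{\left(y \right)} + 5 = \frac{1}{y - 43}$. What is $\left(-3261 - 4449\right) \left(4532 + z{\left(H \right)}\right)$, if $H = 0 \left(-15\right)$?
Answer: $- \frac{1500828600}{43} \approx -3.4903 \cdot 10^{7}$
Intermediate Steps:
$H = 0$
$z{\left(y \right)} = -5 + \frac{1}{-43 + y}$ ($z{\left(y \right)} = -5 + \frac{1}{y - 43} = -5 + \frac{1}{-43 + y}$)
$\left(-3261 - 4449\right) \left(4532 + z{\left(H \right)}\right) = \left(-3261 - 4449\right) \left(4532 + \frac{216 - 0}{-43 + 0}\right) = - 7710 \left(4532 + \frac{216 + 0}{-43}\right) = - 7710 \left(4532 - \frac{216}{43}\right) = \left(-7710\right) \frac{194660}{43} = - \frac{1500828600}{43}$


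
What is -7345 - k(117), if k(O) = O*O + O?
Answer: -21151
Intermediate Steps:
k(O) = O + O² (k(O) = O² + O = O + O²)
-7345 - k(117) = -7345 - 117*(1 + 117) = -7345 - 117*118 = -7345 - 1*13806 = -7345 - 13806 = -21151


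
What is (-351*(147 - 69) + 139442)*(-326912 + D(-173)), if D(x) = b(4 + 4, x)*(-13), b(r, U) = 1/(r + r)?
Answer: -36635157420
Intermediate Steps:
b(r, U) = 1/(2*r)
D(x) = -13/16 (D(x) = (1/(2*(4 + 4)))*(-13) = ((1/2)/8)*(-13) = ((1/2)*(1/8))*(-13) = (1/16)*(-13) = -13/16)
(-351*(147 - 69) + 139442)*(-326912 + D(-173)) = (-351*(147 - 69) + 139442)*(-326912 - 13/16) = (-351*78 + 139442)*(-5230605/16) = (-27378 + 139442)*(-5230605/16) = 112064*(-5230605/16) = -36635157420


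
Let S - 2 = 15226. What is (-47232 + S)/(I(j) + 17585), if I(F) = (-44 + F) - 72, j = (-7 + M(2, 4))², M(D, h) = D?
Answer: -16002/8747 ≈ -1.8294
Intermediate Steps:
S = 15228 (S = 2 + 15226 = 15228)
j = 25 (j = (-7 + 2)² = (-5)² = 25)
I(F) = -116 + F
(-47232 + S)/(I(j) + 17585) = (-47232 + 15228)/((-116 + 25) + 17585) = -32004/(-91 + 17585) = -32004/17494 = -32004*1/17494 = -16002/8747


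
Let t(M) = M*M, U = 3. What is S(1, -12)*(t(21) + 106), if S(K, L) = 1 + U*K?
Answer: 2188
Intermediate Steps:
S(K, L) = 1 + 3*K
t(M) = M**2
S(1, -12)*(t(21) + 106) = (1 + 3*1)*(21**2 + 106) = (1 + 3)*(441 + 106) = 4*547 = 2188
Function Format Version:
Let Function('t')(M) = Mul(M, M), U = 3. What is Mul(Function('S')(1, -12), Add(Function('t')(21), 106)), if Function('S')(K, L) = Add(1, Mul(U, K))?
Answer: 2188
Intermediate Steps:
Function('S')(K, L) = Add(1, Mul(3, K))
Function('t')(M) = Pow(M, 2)
Mul(Function('S')(1, -12), Add(Function('t')(21), 106)) = Mul(Add(1, Mul(3, 1)), Add(Pow(21, 2), 106)) = Mul(Add(1, 3), Add(441, 106)) = Mul(4, 547) = 2188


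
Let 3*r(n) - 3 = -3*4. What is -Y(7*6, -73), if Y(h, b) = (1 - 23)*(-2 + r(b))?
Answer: -110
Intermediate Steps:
r(n) = -3 (r(n) = 1 + (-3*4)/3 = 1 + (1/3)*(-12) = 1 - 4 = -3)
Y(h, b) = 110 (Y(h, b) = (1 - 23)*(-2 - 3) = -22*(-5) = 110)
-Y(7*6, -73) = -1*110 = -110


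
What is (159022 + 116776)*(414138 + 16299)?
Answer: 118713663726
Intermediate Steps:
(159022 + 116776)*(414138 + 16299) = 275798*430437 = 118713663726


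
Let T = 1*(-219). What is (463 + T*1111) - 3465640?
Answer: -3708486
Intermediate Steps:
T = -219
(463 + T*1111) - 3465640 = (463 - 219*1111) - 3465640 = (463 - 243309) - 3465640 = -242846 - 3465640 = -3708486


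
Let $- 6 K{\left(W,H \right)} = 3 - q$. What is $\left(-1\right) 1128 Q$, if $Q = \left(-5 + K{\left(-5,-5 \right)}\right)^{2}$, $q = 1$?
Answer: $- \frac{96256}{3} \approx -32085.0$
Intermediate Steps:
$K{\left(W,H \right)} = - \frac{1}{3}$ ($K{\left(W,H \right)} = - \frac{3 - 1}{6} = \left(- \frac{1}{6}\right) 2 = - \frac{1}{3}$)
$Q = \frac{256}{9}$ ($Q = \left(-5 - \frac{1}{3}\right)^{2} = \left(- \frac{16}{3}\right)^{2} = \frac{256}{9} \approx 28.444$)
$\left(-1\right) 1128 Q = \left(-1\right) 1128 \cdot \frac{256}{9} = \left(-1128\right) \frac{256}{9} = - \frac{96256}{3}$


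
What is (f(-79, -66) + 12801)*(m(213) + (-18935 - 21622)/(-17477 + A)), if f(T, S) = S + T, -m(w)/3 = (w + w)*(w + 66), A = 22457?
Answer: -1872791972996/415 ≈ -4.5128e+9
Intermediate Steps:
m(w) = -6*w*(66 + w) (m(w) = -3*(w + w)*(w + 66) = -3*2*w*(66 + w) = -6*w*(66 + w))
(f(-79, -66) + 12801)*(m(213) + (-18935 - 21622)/(-17477 + A)) = ((-66 - 79) + 12801)*(-6*213*(66 + 213) + (-18935 - 21622)/(-17477 + 22457)) = (-145 + 12801)*(-6*213*279 - 40557/4980) = 12656*(-356562 - 40557*1/4980) = 12656*(-356562 - 13519/1660) = 12656*(-591906439/1660) = -1872791972996/415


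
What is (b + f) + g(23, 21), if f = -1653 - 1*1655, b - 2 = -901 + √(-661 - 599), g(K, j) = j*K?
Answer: -3724 + 6*I*√35 ≈ -3724.0 + 35.496*I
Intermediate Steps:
g(K, j) = K*j
b = -899 + 6*I*√35 (b = 2 + (-901 + √(-661 - 599)) = 2 + (-901 + √(-1260)) = 2 + (-901 + 6*I*√35) = -899 + 6*I*√35 ≈ -899.0 + 35.496*I)
f = -3308 (f = -1653 - 1655 = -3308)
(b + f) + g(23, 21) = ((-899 + 6*I*√35) - 3308) + 23*21 = (-4207 + 6*I*√35) + 483 = -3724 + 6*I*√35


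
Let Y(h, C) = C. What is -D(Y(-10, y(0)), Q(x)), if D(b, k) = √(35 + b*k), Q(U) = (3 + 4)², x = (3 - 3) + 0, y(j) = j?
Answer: -√35 ≈ -5.9161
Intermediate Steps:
x = 0 (x = 0 + 0 = 0)
Q(U) = 49 (Q(U) = 7² = 49)
-D(Y(-10, y(0)), Q(x)) = -√(35 + 0*49) = -√(35 + 0) = -√35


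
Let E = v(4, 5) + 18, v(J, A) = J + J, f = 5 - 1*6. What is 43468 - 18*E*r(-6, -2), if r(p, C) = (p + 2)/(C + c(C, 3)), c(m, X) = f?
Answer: 42844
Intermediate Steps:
f = -1 (f = 5 - 6 = -1)
c(m, X) = -1
v(J, A) = 2*J
E = 26 (E = 2*4 + 18 = 8 + 18 = 26)
r(p, C) = (2 + p)/(-1 + C) (r(p, C) = (p + 2)/(C - 1) = (2 + p)/(-1 + C))
43468 - 18*E*r(-6, -2) = 43468 - 18*26*(2 - 6)/(-1 - 2) = 43468 - 468*-4/(-3) = 43468 - 468*(-⅓*(-4)) = 43468 - 468*4/3 = 43468 - 1*624 = 43468 - 624 = 42844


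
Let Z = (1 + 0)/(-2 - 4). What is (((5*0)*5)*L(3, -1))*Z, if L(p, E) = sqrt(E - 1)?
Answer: 0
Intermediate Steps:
Z = -1/6 (Z = 1/(-6) = 1*(-1/6) = -1/6 ≈ -0.16667)
L(p, E) = sqrt(-1 + E)
(((5*0)*5)*L(3, -1))*Z = (((5*0)*5)*sqrt(-1 - 1))*(-1/6) = ((0*5)*sqrt(-2))*(-1/6) = (0*(I*sqrt(2)))*(-1/6) = 0*(-1/6) = 0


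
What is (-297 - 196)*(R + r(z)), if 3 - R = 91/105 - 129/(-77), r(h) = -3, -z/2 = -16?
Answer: 1447448/1155 ≈ 1253.2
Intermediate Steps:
z = 32 (z = -2*(-16) = 32)
R = 529/1155 (R = 3 - (91/105 - 129/(-77)) = 3 - (91*(1/105) - 129*(-1/77)) = 3 - (13/15 + 129/77) = 3 - 1*2936/1155 = 3 - 2936/1155 = 529/1155 ≈ 0.45801)
(-297 - 196)*(R + r(z)) = (-297 - 196)*(529/1155 - 3) = -493*(-2936/1155) = 1447448/1155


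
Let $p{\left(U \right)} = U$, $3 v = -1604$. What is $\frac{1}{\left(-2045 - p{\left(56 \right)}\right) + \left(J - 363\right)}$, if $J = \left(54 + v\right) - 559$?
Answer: $- \frac{3}{10511} \approx -0.00028542$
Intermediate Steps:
$v = - \frac{1604}{3}$ ($v = \frac{1}{3} \left(-1604\right) = - \frac{1604}{3} \approx -534.67$)
$J = - \frac{3119}{3}$ ($J = \left(54 - \frac{1604}{3}\right) - 559 = - \frac{1442}{3} - 559 = - \frac{3119}{3} \approx -1039.7$)
$\frac{1}{\left(-2045 - p{\left(56 \right)}\right) + \left(J - 363\right)} = \frac{1}{\left(-2045 - 56\right) - \frac{4208}{3}} = \frac{1}{-2101 - \frac{4208}{3}} = \frac{1}{- \frac{10511}{3}} = - \frac{3}{10511}$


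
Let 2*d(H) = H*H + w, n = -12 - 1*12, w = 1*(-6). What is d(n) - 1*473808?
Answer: -473523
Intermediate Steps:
w = -6
n = -24 (n = -12 - 12 = -24)
d(H) = -3 + H**2/2 (d(H) = (H*H - 6)/2 = (H**2 - 6)/2 = (-6 + H**2)/2 = -3 + H**2/2)
d(n) - 1*473808 = (-3 + (1/2)*(-24)**2) - 1*473808 = (-3 + (1/2)*576) - 473808 = (-3 + 288) - 473808 = 285 - 473808 = -473523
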